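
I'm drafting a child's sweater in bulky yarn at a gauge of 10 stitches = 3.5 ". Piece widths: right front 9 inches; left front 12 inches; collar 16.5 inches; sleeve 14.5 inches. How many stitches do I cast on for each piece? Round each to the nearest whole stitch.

Rate = 10/3.5 = 2.857 sts per in.
right front: 9 × 2.857 = 25.71 → 26.
left front: 12 × 2.857 = 34.29 → 34.
collar: 16.5 × 2.857 = 47.14 → 47.
sleeve: 14.5 × 2.857 = 41.43 → 41.

right front 26; left front 34; collar 47; sleeve 41.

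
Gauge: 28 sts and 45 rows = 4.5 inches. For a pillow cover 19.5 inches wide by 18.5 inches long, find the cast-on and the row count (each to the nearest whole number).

Stitch gauge = 28/4.5 = 6.222 sts/in; 19.5 × 6.222 = 121.33 → 121 sts.
Row gauge = 45/4.5 = 10 rows/in; 18.5 × 10 = 185.00 → 185 rows.

Cast on 121 stitches and work 185 rows.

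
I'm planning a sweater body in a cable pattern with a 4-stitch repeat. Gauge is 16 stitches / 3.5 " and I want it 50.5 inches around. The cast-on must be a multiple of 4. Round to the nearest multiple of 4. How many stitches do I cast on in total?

CO 232 sts.

16 / 3.5 = 4.571 sts per inch.
50.5 × 4.571 = 230.86 sts.
Nearest multiple of 4: 232.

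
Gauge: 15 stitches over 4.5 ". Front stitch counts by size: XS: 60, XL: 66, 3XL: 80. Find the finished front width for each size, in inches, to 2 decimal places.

XS 18.00 inches; XL 19.80 inches; 3XL 24.00 inches.

15/4.5 = 3.333 sts per in.
XS: 60 / 3.333 = 18.000 → 18.00 in.
XL: 66 / 3.333 = 19.800 → 19.80 in.
3XL: 80 / 3.333 = 24.000 → 24.00 in.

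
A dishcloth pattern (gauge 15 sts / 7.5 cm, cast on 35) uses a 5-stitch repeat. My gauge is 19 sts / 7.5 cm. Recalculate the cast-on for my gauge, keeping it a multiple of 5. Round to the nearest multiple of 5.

35 × 19 / 15 = 44.33.
Nearest multiple of 5: 45.

CO 45 sts.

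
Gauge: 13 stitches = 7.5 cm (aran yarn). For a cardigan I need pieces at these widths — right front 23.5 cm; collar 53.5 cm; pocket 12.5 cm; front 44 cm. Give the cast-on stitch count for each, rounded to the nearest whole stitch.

Rate = 13/7.5 = 1.733 sts per cm.
right front: 23.5 × 1.733 = 40.73 → 41.
collar: 53.5 × 1.733 = 92.73 → 93.
pocket: 12.5 × 1.733 = 21.67 → 22.
front: 44 × 1.733 = 76.27 → 76.

right front 41; collar 93; pocket 22; front 76.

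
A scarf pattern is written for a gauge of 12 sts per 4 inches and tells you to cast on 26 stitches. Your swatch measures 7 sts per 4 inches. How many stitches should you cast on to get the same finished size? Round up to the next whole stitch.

Scale factor = 7 / 12 = 0.583.
26 × 7 / 12 = 15.17 sts.
→ 16 sts.

Cast on 16 stitches.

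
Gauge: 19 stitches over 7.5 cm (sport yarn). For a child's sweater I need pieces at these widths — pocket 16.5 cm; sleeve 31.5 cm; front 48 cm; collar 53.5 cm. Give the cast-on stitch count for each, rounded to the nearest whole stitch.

pocket 42; sleeve 80; front 122; collar 136.

Rate = 19/7.5 = 2.533 sts per cm.
pocket: 16.5 × 2.533 = 41.80 → 42.
sleeve: 31.5 × 2.533 = 79.80 → 80.
front: 48 × 2.533 = 121.60 → 122.
collar: 53.5 × 2.533 = 135.53 → 136.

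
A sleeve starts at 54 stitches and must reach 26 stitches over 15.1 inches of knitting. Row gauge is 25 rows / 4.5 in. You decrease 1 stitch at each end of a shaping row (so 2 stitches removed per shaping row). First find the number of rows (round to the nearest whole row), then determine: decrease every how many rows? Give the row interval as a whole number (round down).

Rows = 15.1 × 5.556 = 83.9 → 84 rows.
Stitches to remove: 28 → 14 shaping rows (at 2 st each).
84 / 14 = 6.00 → every 6 rows.

Decrease every 6th row.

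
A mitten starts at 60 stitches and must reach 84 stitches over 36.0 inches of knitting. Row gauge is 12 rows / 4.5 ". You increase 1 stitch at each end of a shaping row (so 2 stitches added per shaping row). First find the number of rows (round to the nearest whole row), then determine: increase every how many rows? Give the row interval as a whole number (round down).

Rows = 36.0 × 2.667 = 96.0 → 96 rows.
Stitches to add: 24 → 12 shaping rows (at 2 st each).
96 / 12 = 8.00 → every 8 rows.

Increase every 8th row.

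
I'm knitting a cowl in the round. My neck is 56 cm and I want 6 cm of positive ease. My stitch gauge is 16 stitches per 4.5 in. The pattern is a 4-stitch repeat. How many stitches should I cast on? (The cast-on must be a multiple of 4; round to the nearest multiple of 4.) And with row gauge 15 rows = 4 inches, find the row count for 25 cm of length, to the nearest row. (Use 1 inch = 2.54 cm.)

Finished = 56 + 6 = 62 cm.
62 cm × 1/2.54 = 24.41 inches.
16/4.5 = 3.556 sts per in; 24.41 × 3.556 = 86.79 sts.
Nearest multiple of 4 → 88.
25 cm = 9.84 inches; × 3.75 = 36.91 → 37 rows.

Cast on 88 stitches; work 37 rows.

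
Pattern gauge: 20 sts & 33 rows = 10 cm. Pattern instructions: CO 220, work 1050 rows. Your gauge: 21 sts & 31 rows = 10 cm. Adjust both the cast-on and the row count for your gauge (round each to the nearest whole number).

Cast on 231 stitches; work 986 rows.

Stitches: 220 × 21/20 = 231.00 → 231.
Rows: 1050 × 31/33 = 986.36 → 986.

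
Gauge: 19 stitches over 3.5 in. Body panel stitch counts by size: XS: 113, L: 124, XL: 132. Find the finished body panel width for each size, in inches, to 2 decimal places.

XS 20.82 inches; L 22.84 inches; XL 24.32 inches.

19/3.5 = 5.429 sts per in.
XS: 113 / 5.429 = 20.816 → 20.82 in.
L: 124 / 5.429 = 22.842 → 22.84 in.
XL: 132 / 5.429 = 24.316 → 24.32 in.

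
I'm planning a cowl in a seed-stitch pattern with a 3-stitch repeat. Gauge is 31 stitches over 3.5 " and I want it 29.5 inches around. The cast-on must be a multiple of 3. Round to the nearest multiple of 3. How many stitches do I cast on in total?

31 / 3.5 = 8.857 sts per inch.
29.5 × 8.857 = 261.29 sts.
Nearest multiple of 3: 261.

Cast on 261 stitches.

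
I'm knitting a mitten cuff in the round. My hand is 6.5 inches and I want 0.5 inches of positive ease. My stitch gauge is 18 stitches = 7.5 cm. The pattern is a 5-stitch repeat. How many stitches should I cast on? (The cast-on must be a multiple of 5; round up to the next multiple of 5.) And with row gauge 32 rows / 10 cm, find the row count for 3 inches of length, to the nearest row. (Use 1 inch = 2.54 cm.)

Cast on 45 stitches; work 24 rows.

Finished = 6.5 + 0.5 = 7 inches.
7 inches × 2.54 = 17.78 cm.
18/7.5 = 2.4 sts per cm; 17.78 × 2.4 = 42.67 sts.
Next multiple of 5 → 45.
3 inches = 7.62 cm; × 3.2 = 24.38 → 24 rows.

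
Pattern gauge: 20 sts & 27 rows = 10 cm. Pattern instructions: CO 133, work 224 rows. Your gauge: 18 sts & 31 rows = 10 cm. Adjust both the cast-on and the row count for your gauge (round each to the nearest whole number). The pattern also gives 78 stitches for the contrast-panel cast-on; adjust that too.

Stitches: 133 × 18/20 = 119.70 → 120.
Rows: 224 × 31/27 = 257.19 → 257.
contrast-panel cast-on: 78 × 18/20 = 70.20 → 70.

Cast on 120 stitches; work 257 rows; contrast-panel cast-on 70 stitches.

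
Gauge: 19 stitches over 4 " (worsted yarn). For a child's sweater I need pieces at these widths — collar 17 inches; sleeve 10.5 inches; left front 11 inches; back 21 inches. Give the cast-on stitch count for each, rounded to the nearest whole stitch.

collar 81; sleeve 50; left front 52; back 100.

Rate = 19/4 = 4.75 sts per in.
collar: 17 × 4.75 = 80.75 → 81.
sleeve: 10.5 × 4.75 = 49.88 → 50.
left front: 11 × 4.75 = 52.25 → 52.
back: 21 × 4.75 = 99.75 → 100.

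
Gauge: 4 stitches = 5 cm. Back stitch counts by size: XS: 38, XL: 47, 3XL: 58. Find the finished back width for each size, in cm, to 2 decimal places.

XS 47.50 cm; XL 58.75 cm; 3XL 72.50 cm.

4/5 = 0.8 sts per cm.
XS: 38 / 0.8 = 47.500 → 47.50 cm.
XL: 47 / 0.8 = 58.750 → 58.75 cm.
3XL: 58 / 0.8 = 72.500 → 72.50 cm.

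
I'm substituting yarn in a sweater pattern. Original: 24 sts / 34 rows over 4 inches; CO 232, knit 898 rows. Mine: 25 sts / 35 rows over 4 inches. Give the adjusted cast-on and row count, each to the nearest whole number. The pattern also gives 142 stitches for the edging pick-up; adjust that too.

Stitches: 232 × 25/24 = 241.67 → 242.
Rows: 898 × 35/34 = 924.41 → 924.
edging pick-up: 142 × 25/24 = 147.92 → 148.

Cast on 242 stitches; work 924 rows; edging pick-up 148 stitches.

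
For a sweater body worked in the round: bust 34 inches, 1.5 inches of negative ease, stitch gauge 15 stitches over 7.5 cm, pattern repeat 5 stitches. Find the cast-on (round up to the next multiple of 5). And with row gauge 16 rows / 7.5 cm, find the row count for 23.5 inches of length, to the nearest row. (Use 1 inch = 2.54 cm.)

Finished = 34 − 1.5 = 32.5 inches.
32.5 inches × 2.54 = 82.55 cm.
15/7.5 = 2 sts per cm; 82.55 × 2 = 165.10 sts.
Next multiple of 5 → 170.
23.5 inches = 59.69 cm; × 2.133 = 127.34 → 127 rows.

Cast on 170 stitches; work 127 rows.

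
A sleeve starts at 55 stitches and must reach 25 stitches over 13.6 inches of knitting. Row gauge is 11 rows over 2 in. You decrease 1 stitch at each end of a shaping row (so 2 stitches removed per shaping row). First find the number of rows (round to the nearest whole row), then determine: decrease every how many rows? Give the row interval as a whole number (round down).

Rows = 13.6 × 5.5 = 74.8 → 75 rows.
Stitches to remove: 30 → 15 shaping rows (at 2 st each).
75 / 15 = 5.00 → every 5 rows.

Decrease every 5th row.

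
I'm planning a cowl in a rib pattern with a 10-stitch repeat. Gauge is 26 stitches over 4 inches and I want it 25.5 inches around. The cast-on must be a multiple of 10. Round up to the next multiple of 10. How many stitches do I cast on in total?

26 / 4 = 6.5 sts per inch.
25.5 × 6.5 = 165.75 sts.
Next multiple of 10: 170.

Cast on 170 stitches.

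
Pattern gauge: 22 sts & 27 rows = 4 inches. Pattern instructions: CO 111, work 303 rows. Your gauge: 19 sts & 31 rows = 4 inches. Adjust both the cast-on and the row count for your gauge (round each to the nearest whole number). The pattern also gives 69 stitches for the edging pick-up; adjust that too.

Stitches: 111 × 19/22 = 95.86 → 96.
Rows: 303 × 31/27 = 347.89 → 348.
edging pick-up: 69 × 19/22 = 59.59 → 60.

Cast on 96 stitches; work 348 rows; edging pick-up 60 stitches.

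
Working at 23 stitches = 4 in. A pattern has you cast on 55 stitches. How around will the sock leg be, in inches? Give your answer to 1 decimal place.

9.6 inches.

23 stitches / 4 inch = 5.75 stitches per inch.
55 / 5.75 = 9.57 inches.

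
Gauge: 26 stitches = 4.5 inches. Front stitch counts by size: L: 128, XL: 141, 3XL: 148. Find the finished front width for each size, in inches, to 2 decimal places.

L 22.15 inches; XL 24.40 inches; 3XL 25.62 inches.

26/4.5 = 5.778 sts per in.
L: 128 / 5.778 = 22.154 → 22.15 in.
XL: 141 / 5.778 = 24.404 → 24.40 in.
3XL: 148 / 5.778 = 25.615 → 25.62 in.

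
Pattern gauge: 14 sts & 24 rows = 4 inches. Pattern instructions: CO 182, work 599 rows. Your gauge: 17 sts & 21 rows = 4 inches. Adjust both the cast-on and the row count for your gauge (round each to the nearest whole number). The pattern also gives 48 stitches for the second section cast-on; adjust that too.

Stitches: 182 × 17/14 = 221.00 → 221.
Rows: 599 × 21/24 = 524.12 → 524.
second section cast-on: 48 × 17/14 = 58.29 → 58.

Cast on 221 stitches; work 524 rows; second section cast-on 58 stitches.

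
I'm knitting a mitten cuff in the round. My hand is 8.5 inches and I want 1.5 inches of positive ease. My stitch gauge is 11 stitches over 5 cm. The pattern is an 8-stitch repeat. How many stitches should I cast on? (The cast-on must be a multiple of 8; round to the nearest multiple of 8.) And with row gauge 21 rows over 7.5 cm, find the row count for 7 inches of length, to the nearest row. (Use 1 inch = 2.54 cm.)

Finished = 8.5 + 1.5 = 10 inches.
10 inches × 2.54 = 25.40 cm.
11/5 = 2.2 sts per cm; 25.40 × 2.2 = 55.88 sts.
Nearest multiple of 8 → 56.
7 inches = 17.78 cm; × 2.8 = 49.78 → 50 rows.

Cast on 56 stitches; work 50 rows.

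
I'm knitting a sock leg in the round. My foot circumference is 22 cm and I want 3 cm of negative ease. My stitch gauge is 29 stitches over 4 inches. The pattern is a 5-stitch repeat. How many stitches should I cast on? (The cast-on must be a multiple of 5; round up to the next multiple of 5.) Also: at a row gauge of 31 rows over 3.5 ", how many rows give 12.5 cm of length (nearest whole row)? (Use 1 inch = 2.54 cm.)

Cast on 55 stitches; work 44 rows.

Finished = 22 − 3 = 19 cm.
19 cm × 1/2.54 = 7.48 inches.
29/4 = 7.25 sts per in; 7.48 × 7.25 = 54.23 sts.
Next multiple of 5 → 55.
12.5 cm = 4.92 inches; × 8.857 = 43.59 → 44 rows.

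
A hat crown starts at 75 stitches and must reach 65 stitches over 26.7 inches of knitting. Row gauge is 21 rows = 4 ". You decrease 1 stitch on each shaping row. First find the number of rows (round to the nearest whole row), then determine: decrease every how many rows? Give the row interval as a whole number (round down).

Decrease every 14th row.

Rows = 26.7 × 5.25 = 140.2 → 140 rows.
Stitches to remove: 10 → 10 shaping rows (at 1 st each).
140 / 10 = 14.00 → every 14 rows.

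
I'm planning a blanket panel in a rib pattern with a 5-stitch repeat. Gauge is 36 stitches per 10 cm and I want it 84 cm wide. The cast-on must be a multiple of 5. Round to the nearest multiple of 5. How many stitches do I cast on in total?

300 stitches.

36 / 10 = 3.6 sts per cm.
84 × 3.6 = 302.40 sts.
Nearest multiple of 5: 300.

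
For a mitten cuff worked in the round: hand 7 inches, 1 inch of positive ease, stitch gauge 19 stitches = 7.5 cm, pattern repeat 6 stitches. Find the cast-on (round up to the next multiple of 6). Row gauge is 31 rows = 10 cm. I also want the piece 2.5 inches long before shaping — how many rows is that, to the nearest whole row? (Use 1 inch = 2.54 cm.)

Cast on 54 stitches; work 20 rows.

Finished = 7 + 1 = 8 inches.
8 inches × 2.54 = 20.32 cm.
19/7.5 = 2.533 sts per cm; 20.32 × 2.533 = 51.48 sts.
Next multiple of 6 → 54.
2.5 inches = 6.35 cm; × 3.1 = 19.68 → 20 rows.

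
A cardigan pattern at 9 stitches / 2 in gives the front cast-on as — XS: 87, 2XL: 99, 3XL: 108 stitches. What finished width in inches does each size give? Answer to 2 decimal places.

9/2 = 4.5 sts per in.
XS: 87 / 4.5 = 19.333 → 19.33 in.
2XL: 99 / 4.5 = 22.000 → 22.00 in.
3XL: 108 / 4.5 = 24.000 → 24.00 in.

XS 19.33 inches; 2XL 22.00 inches; 3XL 24.00 inches.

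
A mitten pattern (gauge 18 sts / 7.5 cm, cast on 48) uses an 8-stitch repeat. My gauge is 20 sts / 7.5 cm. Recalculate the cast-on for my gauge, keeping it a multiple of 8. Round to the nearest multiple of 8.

48 × 20 / 18 = 53.33.
Nearest multiple of 8: 56.

CO 56 sts.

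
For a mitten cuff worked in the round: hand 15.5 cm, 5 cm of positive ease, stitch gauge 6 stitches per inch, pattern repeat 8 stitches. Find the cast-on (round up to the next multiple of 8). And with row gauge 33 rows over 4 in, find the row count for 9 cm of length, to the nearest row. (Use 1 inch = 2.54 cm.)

Cast on 56 stitches; work 29 rows.

Finished = 15.5 + 5 = 20.5 cm.
20.5 cm × 1/2.54 = 8.07 inches.
6/1 = 6 sts per in; 8.07 × 6 = 48.43 sts.
Next multiple of 8 → 56.
9 cm = 3.54 inches; × 8.25 = 29.23 → 29 rows.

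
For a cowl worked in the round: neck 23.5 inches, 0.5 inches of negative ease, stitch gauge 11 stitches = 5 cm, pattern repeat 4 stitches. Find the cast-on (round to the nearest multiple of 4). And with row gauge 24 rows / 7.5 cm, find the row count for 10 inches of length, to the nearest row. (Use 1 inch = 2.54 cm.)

Finished = 23.5 − 0.5 = 23 inches.
23 inches × 2.54 = 58.42 cm.
11/5 = 2.2 sts per cm; 58.42 × 2.2 = 128.52 sts.
Nearest multiple of 4 → 128.
10 inches = 25.40 cm; × 3.2 = 81.28 → 81 rows.

Cast on 128 stitches; work 81 rows.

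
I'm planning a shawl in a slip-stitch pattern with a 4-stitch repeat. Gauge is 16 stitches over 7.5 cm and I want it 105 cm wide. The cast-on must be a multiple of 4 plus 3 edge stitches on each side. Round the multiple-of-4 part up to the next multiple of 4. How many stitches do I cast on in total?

226 stitches.

16 / 7.5 = 2.133 sts per cm.
105 × 2.133 = 224.00 sts.
Less 6 edge sts → 218.00 for the repeat.
Next multiple of 4: 220.
Add back 6 edge sts → 226.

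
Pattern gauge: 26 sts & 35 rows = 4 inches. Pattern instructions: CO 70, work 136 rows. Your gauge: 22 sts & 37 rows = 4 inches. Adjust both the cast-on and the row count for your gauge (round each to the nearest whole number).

Cast on 59 stitches; work 144 rows.

Stitches: 70 × 22/26 = 59.23 → 59.
Rows: 136 × 37/35 = 143.77 → 144.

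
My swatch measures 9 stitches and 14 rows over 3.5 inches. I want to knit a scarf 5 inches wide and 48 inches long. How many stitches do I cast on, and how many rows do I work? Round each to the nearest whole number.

Cast on 13 stitches and work 192 rows.

Stitch gauge = 9/3.5 = 2.571 sts/in; 5 × 2.571 = 12.86 → 13 sts.
Row gauge = 14/3.5 = 4 rows/in; 48 × 4 = 192.00 → 192 rows.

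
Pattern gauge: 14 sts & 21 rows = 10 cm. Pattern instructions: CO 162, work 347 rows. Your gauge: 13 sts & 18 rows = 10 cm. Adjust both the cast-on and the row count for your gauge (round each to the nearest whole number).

Cast on 150 stitches; work 297 rows.

Stitches: 162 × 13/14 = 150.43 → 150.
Rows: 347 × 18/21 = 297.43 → 297.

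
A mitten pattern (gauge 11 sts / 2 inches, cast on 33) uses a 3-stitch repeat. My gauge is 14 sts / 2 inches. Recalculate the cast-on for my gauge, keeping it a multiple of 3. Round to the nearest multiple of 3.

33 × 14 / 11 = 42.00.
Nearest multiple of 3: 42.

42 stitches.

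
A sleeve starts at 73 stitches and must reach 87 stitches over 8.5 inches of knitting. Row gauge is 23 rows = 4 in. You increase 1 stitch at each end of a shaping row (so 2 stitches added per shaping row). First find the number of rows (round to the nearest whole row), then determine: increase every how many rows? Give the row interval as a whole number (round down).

Rows = 8.5 × 5.75 = 48.9 → 49 rows.
Stitches to add: 14 → 7 shaping rows (at 2 st each).
49 / 7 = 7.00 → every 7 rows.

Increase every 7th row.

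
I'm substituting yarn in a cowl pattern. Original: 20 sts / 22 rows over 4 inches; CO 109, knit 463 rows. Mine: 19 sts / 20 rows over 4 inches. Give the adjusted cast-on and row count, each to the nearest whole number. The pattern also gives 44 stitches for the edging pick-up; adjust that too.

Cast on 104 stitches; work 421 rows; edging pick-up 42 stitches.

Stitches: 109 × 19/20 = 103.55 → 104.
Rows: 463 × 20/22 = 420.91 → 421.
edging pick-up: 44 × 19/20 = 41.80 → 42.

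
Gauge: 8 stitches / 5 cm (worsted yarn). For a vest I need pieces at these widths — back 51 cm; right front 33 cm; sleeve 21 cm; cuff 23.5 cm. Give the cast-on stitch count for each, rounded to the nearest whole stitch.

back 82; right front 53; sleeve 34; cuff 38.

Rate = 8/5 = 1.6 sts per cm.
back: 51 × 1.6 = 81.60 → 82.
right front: 33 × 1.6 = 52.80 → 53.
sleeve: 21 × 1.6 = 33.60 → 34.
cuff: 23.5 × 1.6 = 37.60 → 38.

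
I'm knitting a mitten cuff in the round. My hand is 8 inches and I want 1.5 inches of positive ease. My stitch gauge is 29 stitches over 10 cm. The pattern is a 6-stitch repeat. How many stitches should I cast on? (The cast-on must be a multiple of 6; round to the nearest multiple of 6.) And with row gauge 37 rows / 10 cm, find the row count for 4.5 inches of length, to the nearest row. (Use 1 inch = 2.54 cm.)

Cast on 72 stitches; work 42 rows.

Finished = 8 + 1.5 = 9.5 inches.
9.5 inches × 2.54 = 24.13 cm.
29/10 = 2.9 sts per cm; 24.13 × 2.9 = 69.98 sts.
Nearest multiple of 6 → 72.
4.5 inches = 11.43 cm; × 3.7 = 42.29 → 42 rows.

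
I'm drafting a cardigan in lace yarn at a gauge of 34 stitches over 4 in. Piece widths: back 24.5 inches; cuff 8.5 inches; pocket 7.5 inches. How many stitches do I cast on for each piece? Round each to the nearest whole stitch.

Rate = 34/4 = 8.5 sts per in.
back: 24.5 × 8.5 = 208.25 → 208.
cuff: 8.5 × 8.5 = 72.25 → 72.
pocket: 7.5 × 8.5 = 63.75 → 64.

back 208; cuff 72; pocket 64.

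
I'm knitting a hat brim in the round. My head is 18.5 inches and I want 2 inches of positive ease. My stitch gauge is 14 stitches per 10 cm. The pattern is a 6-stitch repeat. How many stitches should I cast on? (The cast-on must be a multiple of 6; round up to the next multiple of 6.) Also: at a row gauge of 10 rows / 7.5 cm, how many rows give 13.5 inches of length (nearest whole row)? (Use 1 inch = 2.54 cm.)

Finished = 18.5 + 2 = 20.5 inches.
20.5 inches × 2.54 = 52.07 cm.
14/10 = 1.4 sts per cm; 52.07 × 1.4 = 72.90 sts.
Next multiple of 6 → 78.
13.5 inches = 34.29 cm; × 1.333 = 45.72 → 46 rows.

Cast on 78 stitches; work 46 rows.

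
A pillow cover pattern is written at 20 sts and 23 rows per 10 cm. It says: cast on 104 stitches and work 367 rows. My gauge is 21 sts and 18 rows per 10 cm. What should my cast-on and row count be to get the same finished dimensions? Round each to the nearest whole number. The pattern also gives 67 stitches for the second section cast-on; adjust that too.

Stitches: 104 × 21/20 = 109.20 → 109.
Rows: 367 × 18/23 = 287.22 → 287.
second section cast-on: 67 × 21/20 = 70.35 → 70.

Cast on 109 stitches; work 287 rows; second section cast-on 70 stitches.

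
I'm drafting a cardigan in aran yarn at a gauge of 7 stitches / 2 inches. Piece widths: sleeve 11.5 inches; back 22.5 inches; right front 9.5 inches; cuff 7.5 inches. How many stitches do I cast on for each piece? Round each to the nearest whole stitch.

sleeve 40; back 79; right front 33; cuff 26.

Rate = 7/2 = 3.5 sts per in.
sleeve: 11.5 × 3.5 = 40.25 → 40.
back: 22.5 × 3.5 = 78.75 → 79.
right front: 9.5 × 3.5 = 33.25 → 33.
cuff: 7.5 × 3.5 = 26.25 → 26.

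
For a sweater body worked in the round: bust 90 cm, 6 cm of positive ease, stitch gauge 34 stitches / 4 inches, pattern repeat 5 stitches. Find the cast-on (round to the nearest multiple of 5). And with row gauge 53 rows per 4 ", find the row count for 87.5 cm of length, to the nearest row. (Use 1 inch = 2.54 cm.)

Cast on 320 stitches; work 456 rows.

Finished = 90 + 6 = 96 cm.
96 cm × 1/2.54 = 37.80 inches.
34/4 = 8.5 sts per in; 37.80 × 8.5 = 321.26 sts.
Nearest multiple of 5 → 320.
87.5 cm = 34.45 inches; × 13.25 = 456.45 → 456 rows.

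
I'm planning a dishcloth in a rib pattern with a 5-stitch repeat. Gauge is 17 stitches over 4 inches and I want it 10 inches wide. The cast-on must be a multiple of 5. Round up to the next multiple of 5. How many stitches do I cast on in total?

Cast on 45 stitches.

17 / 4 = 4.25 sts per inch.
10 × 4.25 = 42.50 sts.
Next multiple of 5: 45.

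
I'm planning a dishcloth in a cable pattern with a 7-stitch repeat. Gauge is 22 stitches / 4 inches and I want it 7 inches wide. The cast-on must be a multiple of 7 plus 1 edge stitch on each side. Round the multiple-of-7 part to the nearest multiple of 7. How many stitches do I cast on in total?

22 / 4 = 5.5 sts per inch.
7 × 5.5 = 38.50 sts.
Less 2 edge sts → 36.50 for the repeat.
Nearest multiple of 7: 35.
Add back 2 edge sts → 37.

37 stitches.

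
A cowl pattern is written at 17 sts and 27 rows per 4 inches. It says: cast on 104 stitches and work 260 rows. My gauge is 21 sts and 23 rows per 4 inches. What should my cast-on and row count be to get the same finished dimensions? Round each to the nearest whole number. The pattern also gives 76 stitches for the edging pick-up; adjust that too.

Stitches: 104 × 21/17 = 128.47 → 128.
Rows: 260 × 23/27 = 221.48 → 221.
edging pick-up: 76 × 21/17 = 93.88 → 94.

Cast on 128 stitches; work 221 rows; edging pick-up 94 stitches.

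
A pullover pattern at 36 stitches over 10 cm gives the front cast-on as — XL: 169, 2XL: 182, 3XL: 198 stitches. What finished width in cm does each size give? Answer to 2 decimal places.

XL 46.94 cm; 2XL 50.56 cm; 3XL 55.00 cm.

36/10 = 3.6 sts per cm.
XL: 169 / 3.6 = 46.944 → 46.94 cm.
2XL: 182 / 3.6 = 50.556 → 50.56 cm.
3XL: 198 / 3.6 = 55.000 → 55.00 cm.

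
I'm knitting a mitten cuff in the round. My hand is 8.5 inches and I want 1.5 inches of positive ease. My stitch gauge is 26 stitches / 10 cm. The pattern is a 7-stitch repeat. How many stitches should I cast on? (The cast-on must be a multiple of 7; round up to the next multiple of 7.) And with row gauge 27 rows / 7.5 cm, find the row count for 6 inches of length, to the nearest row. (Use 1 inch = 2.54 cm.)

Cast on 70 stitches; work 55 rows.

Finished = 8.5 + 1.5 = 10 inches.
10 inches × 2.54 = 25.40 cm.
26/10 = 2.6 sts per cm; 25.40 × 2.6 = 66.04 sts.
Next multiple of 7 → 70.
6 inches = 15.24 cm; × 3.6 = 54.86 → 55 rows.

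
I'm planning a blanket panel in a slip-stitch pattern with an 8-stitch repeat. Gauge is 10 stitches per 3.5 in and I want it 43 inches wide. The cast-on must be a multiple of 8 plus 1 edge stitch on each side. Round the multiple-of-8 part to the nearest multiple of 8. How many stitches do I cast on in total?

10 / 3.5 = 2.857 sts per inch.
43 × 2.857 = 122.86 sts.
Less 2 edge sts → 120.86 for the repeat.
Nearest multiple of 8: 120.
Add back 2 edge sts → 122.

CO 122 sts.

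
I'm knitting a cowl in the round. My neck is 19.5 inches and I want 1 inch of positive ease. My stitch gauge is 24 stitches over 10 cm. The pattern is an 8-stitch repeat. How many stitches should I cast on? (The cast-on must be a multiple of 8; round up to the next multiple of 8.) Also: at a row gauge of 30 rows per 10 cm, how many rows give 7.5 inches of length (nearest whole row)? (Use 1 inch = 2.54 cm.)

Cast on 128 stitches; work 57 rows.

Finished = 19.5 + 1 = 20.5 inches.
20.5 inches × 2.54 = 52.07 cm.
24/10 = 2.4 sts per cm; 52.07 × 2.4 = 124.97 sts.
Next multiple of 8 → 128.
7.5 inches = 19.05 cm; × 3 = 57.15 → 57 rows.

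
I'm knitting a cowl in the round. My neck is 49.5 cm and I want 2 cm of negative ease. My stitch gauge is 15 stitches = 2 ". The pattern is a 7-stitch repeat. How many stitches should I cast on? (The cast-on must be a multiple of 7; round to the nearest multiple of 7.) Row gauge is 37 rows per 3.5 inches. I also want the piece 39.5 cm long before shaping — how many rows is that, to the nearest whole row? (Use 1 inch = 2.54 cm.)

Cast on 140 stitches; work 164 rows.

Finished = 49.5 − 2 = 47.5 cm.
47.5 cm × 1/2.54 = 18.70 inches.
15/2 = 7.5 sts per in; 18.70 × 7.5 = 140.26 sts.
Nearest multiple of 7 → 140.
39.5 cm = 15.55 inches; × 10.571 = 164.40 → 164 rows.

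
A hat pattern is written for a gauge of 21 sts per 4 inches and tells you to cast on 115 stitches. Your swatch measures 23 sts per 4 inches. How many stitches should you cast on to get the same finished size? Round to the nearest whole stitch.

Cast on 126 stitches.

Scale factor = 23 / 21 = 1.095.
115 × 23 / 21 = 125.95 sts.
→ 126 sts.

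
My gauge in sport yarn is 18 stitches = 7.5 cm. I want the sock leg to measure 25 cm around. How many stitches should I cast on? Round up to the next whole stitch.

Cast on 60 stitches.

18 stitches / 7.5 cm = 2.4 stitches per cm.
25 × 2.4 = 60.00 stitches.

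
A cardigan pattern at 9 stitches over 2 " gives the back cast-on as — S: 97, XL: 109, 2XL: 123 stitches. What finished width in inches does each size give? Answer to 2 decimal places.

9/2 = 4.5 sts per in.
S: 97 / 4.5 = 21.556 → 21.56 in.
XL: 109 / 4.5 = 24.222 → 24.22 in.
2XL: 123 / 4.5 = 27.333 → 27.33 in.

S 21.56 inches; XL 24.22 inches; 2XL 27.33 inches.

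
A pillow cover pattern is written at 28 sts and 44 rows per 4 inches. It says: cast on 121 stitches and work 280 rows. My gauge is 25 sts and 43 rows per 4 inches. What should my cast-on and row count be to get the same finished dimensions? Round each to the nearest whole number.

Stitches: 121 × 25/28 = 108.04 → 108.
Rows: 280 × 43/44 = 273.64 → 274.

Cast on 108 stitches; work 274 rows.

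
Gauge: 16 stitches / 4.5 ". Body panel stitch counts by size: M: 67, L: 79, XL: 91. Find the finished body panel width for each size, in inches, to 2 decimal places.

16/4.5 = 3.556 sts per in.
M: 67 / 3.556 = 18.844 → 18.84 in.
L: 79 / 3.556 = 22.219 → 22.22 in.
XL: 91 / 3.556 = 25.594 → 25.59 in.

M 18.84 inches; L 22.22 inches; XL 25.59 inches.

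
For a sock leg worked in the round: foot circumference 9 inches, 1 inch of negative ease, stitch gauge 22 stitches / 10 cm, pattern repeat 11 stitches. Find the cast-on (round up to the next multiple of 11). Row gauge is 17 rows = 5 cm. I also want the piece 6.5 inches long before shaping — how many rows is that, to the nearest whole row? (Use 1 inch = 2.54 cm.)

Finished = 9 − 1 = 8 inches.
8 inches × 2.54 = 20.32 cm.
22/10 = 2.2 sts per cm; 20.32 × 2.2 = 44.70 sts.
Next multiple of 11 → 55.
6.5 inches = 16.51 cm; × 3.4 = 56.13 → 56 rows.

Cast on 55 stitches; work 56 rows.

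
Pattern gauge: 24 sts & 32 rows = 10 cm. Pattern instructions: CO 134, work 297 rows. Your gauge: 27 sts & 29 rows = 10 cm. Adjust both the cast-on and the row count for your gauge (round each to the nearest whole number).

Stitches: 134 × 27/24 = 150.75 → 151.
Rows: 297 × 29/32 = 269.16 → 269.

Cast on 151 stitches; work 269 rows.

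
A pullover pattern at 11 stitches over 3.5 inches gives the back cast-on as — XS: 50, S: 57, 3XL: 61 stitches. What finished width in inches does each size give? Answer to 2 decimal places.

XS 15.91 inches; S 18.14 inches; 3XL 19.41 inches.

11/3.5 = 3.143 sts per in.
XS: 50 / 3.143 = 15.909 → 15.91 in.
S: 57 / 3.143 = 18.136 → 18.14 in.
3XL: 61 / 3.143 = 19.409 → 19.41 in.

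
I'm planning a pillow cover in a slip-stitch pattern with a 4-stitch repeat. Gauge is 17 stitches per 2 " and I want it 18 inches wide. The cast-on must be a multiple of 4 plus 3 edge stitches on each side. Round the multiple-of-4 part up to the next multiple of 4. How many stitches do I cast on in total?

17 / 2 = 8.5 sts per inch.
18 × 8.5 = 153.00 sts.
Less 6 edge sts → 147.00 for the repeat.
Next multiple of 4: 148.
Add back 6 edge sts → 154.

CO 154 sts.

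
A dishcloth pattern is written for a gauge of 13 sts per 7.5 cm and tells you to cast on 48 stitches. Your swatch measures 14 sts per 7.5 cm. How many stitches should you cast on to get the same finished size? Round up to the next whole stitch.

Scale factor = 14 / 13 = 1.077.
48 × 14 / 13 = 51.69 sts.
→ 52 sts.

CO 52 sts.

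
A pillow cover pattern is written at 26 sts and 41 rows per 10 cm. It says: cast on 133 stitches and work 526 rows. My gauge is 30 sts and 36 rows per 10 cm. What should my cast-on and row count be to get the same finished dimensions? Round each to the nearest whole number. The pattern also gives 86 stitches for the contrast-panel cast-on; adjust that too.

Stitches: 133 × 30/26 = 153.46 → 153.
Rows: 526 × 36/41 = 461.85 → 462.
contrast-panel cast-on: 86 × 30/26 = 99.23 → 99.

Cast on 153 stitches; work 462 rows; contrast-panel cast-on 99 stitches.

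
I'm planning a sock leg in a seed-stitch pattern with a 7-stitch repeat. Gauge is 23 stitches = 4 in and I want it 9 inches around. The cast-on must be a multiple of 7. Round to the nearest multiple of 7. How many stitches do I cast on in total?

23 / 4 = 5.75 sts per inch.
9 × 5.75 = 51.75 sts.
Nearest multiple of 7: 49.

CO 49 sts.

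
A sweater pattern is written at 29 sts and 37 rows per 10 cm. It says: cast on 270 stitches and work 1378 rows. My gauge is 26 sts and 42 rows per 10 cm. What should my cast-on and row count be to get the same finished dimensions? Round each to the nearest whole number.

Stitches: 270 × 26/29 = 242.07 → 242.
Rows: 1378 × 42/37 = 1564.22 → 1564.

Cast on 242 stitches; work 1564 rows.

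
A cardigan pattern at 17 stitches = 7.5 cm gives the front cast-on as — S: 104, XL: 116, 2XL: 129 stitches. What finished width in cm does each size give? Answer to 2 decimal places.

S 45.88 cm; XL 51.18 cm; 2XL 56.91 cm.

17/7.5 = 2.267 sts per cm.
S: 104 / 2.267 = 45.882 → 45.88 cm.
XL: 116 / 2.267 = 51.176 → 51.18 cm.
2XL: 129 / 2.267 = 56.912 → 56.91 cm.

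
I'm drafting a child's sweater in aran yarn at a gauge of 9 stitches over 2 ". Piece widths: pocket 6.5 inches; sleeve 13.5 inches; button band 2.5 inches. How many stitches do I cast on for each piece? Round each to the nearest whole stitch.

pocket 29; sleeve 61; button band 11.

Rate = 9/2 = 4.5 sts per in.
pocket: 6.5 × 4.5 = 29.25 → 29.
sleeve: 13.5 × 4.5 = 60.75 → 61.
button band: 2.5 × 4.5 = 11.25 → 11.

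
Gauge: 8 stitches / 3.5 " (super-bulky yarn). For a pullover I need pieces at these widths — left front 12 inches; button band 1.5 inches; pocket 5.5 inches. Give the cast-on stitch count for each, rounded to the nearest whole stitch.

Rate = 8/3.5 = 2.286 sts per in.
left front: 12 × 2.286 = 27.43 → 27.
button band: 1.5 × 2.286 = 3.43 → 3.
pocket: 5.5 × 2.286 = 12.57 → 13.

left front 27; button band 3; pocket 13.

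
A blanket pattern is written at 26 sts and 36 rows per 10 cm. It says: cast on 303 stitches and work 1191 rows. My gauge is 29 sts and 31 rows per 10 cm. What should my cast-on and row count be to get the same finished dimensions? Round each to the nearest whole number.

Cast on 338 stitches; work 1026 rows.

Stitches: 303 × 29/26 = 337.96 → 338.
Rows: 1191 × 31/36 = 1025.58 → 1026.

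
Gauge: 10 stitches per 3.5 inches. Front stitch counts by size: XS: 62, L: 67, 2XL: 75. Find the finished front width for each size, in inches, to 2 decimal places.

10/3.5 = 2.857 sts per in.
XS: 62 / 2.857 = 21.700 → 21.70 in.
L: 67 / 2.857 = 23.450 → 23.45 in.
2XL: 75 / 2.857 = 26.250 → 26.25 in.

XS 21.70 inches; L 23.45 inches; 2XL 26.25 inches.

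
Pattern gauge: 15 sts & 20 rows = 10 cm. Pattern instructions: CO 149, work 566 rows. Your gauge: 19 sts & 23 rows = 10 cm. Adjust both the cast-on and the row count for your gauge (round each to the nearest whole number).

Cast on 189 stitches; work 651 rows.

Stitches: 149 × 19/15 = 188.73 → 189.
Rows: 566 × 23/20 = 650.90 → 651.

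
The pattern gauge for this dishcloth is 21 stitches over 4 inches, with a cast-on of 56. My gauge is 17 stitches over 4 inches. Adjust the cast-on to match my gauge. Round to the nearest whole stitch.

CO 45 sts.

Scale factor = 17 / 21 = 0.810.
56 × 17 / 21 = 45.33 sts.
→ 45 sts.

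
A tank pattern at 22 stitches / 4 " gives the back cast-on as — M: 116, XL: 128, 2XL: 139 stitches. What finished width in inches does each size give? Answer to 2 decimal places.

M 21.09 inches; XL 23.27 inches; 2XL 25.27 inches.

22/4 = 5.5 sts per in.
M: 116 / 5.5 = 21.091 → 21.09 in.
XL: 128 / 5.5 = 23.273 → 23.27 in.
2XL: 139 / 5.5 = 25.273 → 25.27 in.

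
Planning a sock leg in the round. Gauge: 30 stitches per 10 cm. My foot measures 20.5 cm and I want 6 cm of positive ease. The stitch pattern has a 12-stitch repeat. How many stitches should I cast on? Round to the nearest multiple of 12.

Cast on 84 stitches.

Finished = 20.5 + 6 = 26.5 cm.
30 / 10 = 3 sts/cm.
26.5 × 3 = 79.50 sts.
Nearest multiple of 12: 84.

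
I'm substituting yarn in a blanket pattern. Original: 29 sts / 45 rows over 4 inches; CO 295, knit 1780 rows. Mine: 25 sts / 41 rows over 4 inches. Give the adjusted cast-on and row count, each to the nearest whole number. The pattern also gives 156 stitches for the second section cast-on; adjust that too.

Cast on 254 stitches; work 1622 rows; second section cast-on 134 stitches.

Stitches: 295 × 25/29 = 254.31 → 254.
Rows: 1780 × 41/45 = 1621.78 → 1622.
second section cast-on: 156 × 25/29 = 134.48 → 134.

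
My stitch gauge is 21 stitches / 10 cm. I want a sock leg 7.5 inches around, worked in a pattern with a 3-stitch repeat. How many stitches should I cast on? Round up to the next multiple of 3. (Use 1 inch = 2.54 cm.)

42 stitches.

7.5 in = 7.5 × 2.54 = 19.05 cm.
21 / 10 = 2.1 sts/cm.
19.05 × 2.1 = 40.01 sts.
→ 42.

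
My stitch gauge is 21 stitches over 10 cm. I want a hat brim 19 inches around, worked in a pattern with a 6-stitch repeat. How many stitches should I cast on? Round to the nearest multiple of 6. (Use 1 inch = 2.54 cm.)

19 in = 19 × 2.54 = 48.26 cm.
21 / 10 = 2.1 sts/cm.
48.26 × 2.1 = 101.35 sts.
→ 102.

102 stitches.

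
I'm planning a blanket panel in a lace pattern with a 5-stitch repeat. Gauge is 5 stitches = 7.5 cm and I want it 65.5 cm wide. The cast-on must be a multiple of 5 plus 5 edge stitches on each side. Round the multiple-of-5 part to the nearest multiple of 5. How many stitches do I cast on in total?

45 stitches.

5 / 7.5 = 0.667 sts per cm.
65.5 × 0.667 = 43.67 sts.
Less 10 edge sts → 33.67 for the repeat.
Nearest multiple of 5: 35.
Add back 10 edge sts → 45.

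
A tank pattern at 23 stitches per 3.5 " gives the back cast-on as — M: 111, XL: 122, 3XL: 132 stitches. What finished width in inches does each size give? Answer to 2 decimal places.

M 16.89 inches; XL 18.57 inches; 3XL 20.09 inches.

23/3.5 = 6.571 sts per in.
M: 111 / 6.571 = 16.891 → 16.89 in.
XL: 122 / 6.571 = 18.565 → 18.57 in.
3XL: 132 / 6.571 = 20.087 → 20.09 in.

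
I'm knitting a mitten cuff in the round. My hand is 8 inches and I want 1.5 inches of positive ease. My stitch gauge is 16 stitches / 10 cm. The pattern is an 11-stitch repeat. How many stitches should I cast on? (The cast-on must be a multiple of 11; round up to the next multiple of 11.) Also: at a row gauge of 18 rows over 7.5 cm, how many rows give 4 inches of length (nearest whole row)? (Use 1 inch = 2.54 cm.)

Finished = 8 + 1.5 = 9.5 inches.
9.5 inches × 2.54 = 24.13 cm.
16/10 = 1.6 sts per cm; 24.13 × 1.6 = 38.61 sts.
Next multiple of 11 → 44.
4 inches = 10.16 cm; × 2.4 = 24.38 → 24 rows.

Cast on 44 stitches; work 24 rows.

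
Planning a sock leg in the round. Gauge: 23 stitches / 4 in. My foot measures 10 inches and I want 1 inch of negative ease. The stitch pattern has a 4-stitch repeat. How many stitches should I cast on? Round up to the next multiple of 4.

Finished = 10 − 1 = 9 inches.
23 / 4 = 5.75 sts/in.
9 × 5.75 = 51.75 sts.
Next multiple of 4: 52.

CO 52 sts.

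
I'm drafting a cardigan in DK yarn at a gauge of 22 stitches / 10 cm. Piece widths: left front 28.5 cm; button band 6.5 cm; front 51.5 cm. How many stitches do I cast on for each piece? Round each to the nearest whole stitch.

left front 63; button band 14; front 113.

Rate = 22/10 = 2.2 sts per cm.
left front: 28.5 × 2.2 = 62.70 → 63.
button band: 6.5 × 2.2 = 14.30 → 14.
front: 51.5 × 2.2 = 113.30 → 113.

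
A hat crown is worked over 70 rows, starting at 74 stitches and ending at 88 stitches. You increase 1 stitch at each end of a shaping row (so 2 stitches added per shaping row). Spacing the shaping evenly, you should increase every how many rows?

Increase every 10th row.

Stitches to add: |88 − 74| = 14.
Shaping rows needed: 14 / 2 = 7.
70 rows / 7 = every 10 rows.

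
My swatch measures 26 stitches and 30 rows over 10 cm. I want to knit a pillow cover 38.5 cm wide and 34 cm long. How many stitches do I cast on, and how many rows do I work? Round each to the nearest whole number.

Cast on 100 stitches and work 102 rows.

Stitch gauge = 26/10 = 2.6 sts/cm; 38.5 × 2.6 = 100.10 → 100 sts.
Row gauge = 30/10 = 3 rows/cm; 34 × 3 = 102.00 → 102 rows.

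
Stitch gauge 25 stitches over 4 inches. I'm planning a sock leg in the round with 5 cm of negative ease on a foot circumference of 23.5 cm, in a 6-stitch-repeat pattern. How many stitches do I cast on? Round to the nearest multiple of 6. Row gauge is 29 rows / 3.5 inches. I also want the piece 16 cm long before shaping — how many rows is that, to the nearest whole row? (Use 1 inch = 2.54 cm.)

Cast on 48 stitches; work 52 rows.

Finished = 23.5 − 5 = 18.5 cm.
18.5 cm × 1/2.54 = 7.28 inches.
25/4 = 6.25 sts per in; 7.28 × 6.25 = 45.52 sts.
Nearest multiple of 6 → 48.
16 cm = 6.30 inches; × 8.286 = 52.19 → 52 rows.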